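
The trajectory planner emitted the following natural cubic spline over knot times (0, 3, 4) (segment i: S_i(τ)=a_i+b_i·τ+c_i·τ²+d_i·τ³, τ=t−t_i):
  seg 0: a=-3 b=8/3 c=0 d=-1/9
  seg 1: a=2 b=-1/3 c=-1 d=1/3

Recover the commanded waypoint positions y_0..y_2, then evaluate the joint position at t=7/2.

y_0=-3 y_1=2 y_2=1
S(7/2) = 13/8

y_0 = S_0(0) = a_0 = -3
y_1 = S_1(0) = a_1 = 2
y_2 = S_1(1) = 1
t_q=7/2 is in segment 1 (τ=1/2); S_1(τ)=13/8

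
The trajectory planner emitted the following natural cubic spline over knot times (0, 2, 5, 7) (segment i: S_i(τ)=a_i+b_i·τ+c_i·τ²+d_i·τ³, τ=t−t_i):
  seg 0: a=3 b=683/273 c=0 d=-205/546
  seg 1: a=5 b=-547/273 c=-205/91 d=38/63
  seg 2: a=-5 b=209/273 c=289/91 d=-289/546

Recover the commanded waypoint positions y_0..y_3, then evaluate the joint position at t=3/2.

y_0 = S_0(0) = a_0 = 3
y_1 = S_1(0) = a_1 = 5
y_2 = S_2(0) = a_2 = -5
y_3 = S_2(2) = 5
t_q=3/2 is in segment 0 (τ=3/2); S_0(τ)=1141/208

y_0=3 y_1=5 y_2=-5 y_3=5
S(3/2) = 1141/208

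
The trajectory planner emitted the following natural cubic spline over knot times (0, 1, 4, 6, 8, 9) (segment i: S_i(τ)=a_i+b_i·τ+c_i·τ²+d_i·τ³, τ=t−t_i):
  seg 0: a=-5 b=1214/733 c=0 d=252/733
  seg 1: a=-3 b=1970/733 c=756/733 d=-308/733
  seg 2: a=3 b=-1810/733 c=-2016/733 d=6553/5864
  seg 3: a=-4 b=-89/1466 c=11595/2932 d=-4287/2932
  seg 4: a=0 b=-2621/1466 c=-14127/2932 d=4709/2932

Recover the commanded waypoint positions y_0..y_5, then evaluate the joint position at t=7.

y_0=-5 y_1=-3 y_2=3 y_3=-4 y_4=0 y_5=-5
S(7) = -2299/1466

y_0 = S_0(0) = a_0 = -5
y_1 = S_1(0) = a_1 = -3
y_2 = S_2(0) = a_2 = 3
y_3 = S_3(0) = a_3 = -4
y_4 = S_4(0) = a_4 = 0
y_5 = S_4(1) = -5
t_q=7 is in segment 3 (τ=1); S_3(τ)=-2299/1466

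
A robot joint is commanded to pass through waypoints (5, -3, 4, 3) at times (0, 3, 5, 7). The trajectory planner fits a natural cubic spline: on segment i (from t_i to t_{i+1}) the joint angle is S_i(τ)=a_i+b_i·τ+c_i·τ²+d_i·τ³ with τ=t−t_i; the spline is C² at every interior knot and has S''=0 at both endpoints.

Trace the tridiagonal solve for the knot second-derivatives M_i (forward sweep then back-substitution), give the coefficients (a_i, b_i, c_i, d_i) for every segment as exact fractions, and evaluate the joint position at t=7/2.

Δ: Δ0=-8/3, Δ1=7/2, Δ2=-1/2
row 1: diag=10, rhs=37; c'=1/5, d'=37/10
row 2: denom=8−2·1/5=38/5; d'=(-24−2·37/10)/(38/5)=-157/38
back: M2=-157/38
back: M1=37/10−1/5·-157/38=86/19
M: M0=0, M1=86/19, M2=-157/38, M3=0
seg 0: a=5, c=M0/2=0, d=(M1−M0)/(6·3)=43/171, b=Δ0−h0·(2M0+M1)/6=-281/57
seg 1: a=-3, c=M1/2=43/19, d=(M2−M1)/(6·2)=-329/456, b=Δ1−h1·(2M1+M2)/6=106/57
seg 2: a=4, c=M2/2=-157/76, d=(M3−M2)/(6·2)=157/456, b=Δ2−h2·(2M2+M3)/6=257/114
t_q=7/2 → seg 1, τ=1/2; S=-3+106/57·τ+43/19·τ²+-329/456·τ³=-1939/1216

  seg 0: a=5 b=-281/57 c=0 d=43/171
  seg 1: a=-3 b=106/57 c=43/19 d=-329/456
  seg 2: a=4 b=257/114 c=-157/76 d=157/456
S(7/2) = -1939/1216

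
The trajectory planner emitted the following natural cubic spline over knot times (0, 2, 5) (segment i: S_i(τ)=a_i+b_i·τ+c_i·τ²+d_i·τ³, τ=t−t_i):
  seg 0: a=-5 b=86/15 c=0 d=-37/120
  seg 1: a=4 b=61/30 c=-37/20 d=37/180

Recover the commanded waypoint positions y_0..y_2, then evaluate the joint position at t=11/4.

y_0=-5 y_1=4 y_2=-1
S(11/4) = 5851/1280

y_0 = S_0(0) = a_0 = -5
y_1 = S_1(0) = a_1 = 4
y_2 = S_1(3) = -1
t_q=11/4 is in segment 1 (τ=3/4); S_1(τ)=5851/1280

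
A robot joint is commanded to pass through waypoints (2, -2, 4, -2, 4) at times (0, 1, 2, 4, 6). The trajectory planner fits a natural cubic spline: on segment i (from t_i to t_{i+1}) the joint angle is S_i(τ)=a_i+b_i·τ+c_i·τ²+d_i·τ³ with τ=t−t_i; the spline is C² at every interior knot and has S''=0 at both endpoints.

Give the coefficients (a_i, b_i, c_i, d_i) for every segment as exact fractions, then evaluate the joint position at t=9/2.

Δ: Δ0=-4, Δ1=6, Δ2=-3, Δ3=3
row 1: diag=4, rhs=60; c'=1/4, d'=15
row 2: denom=6−1·1/4=23/4; d'=(-54−1·15)/(23/4)=-12
row 3: denom=8−2·8/23=168/23; d'=(36−2·-12)/(168/23)=115/14
back: M3=115/14
back: M2=-12−8/23·115/14=-104/7
back: M1=15−1/4·-104/7=131/7
M: M0=0, M1=131/7, M2=-104/7, M3=115/14, M4=0
seg 0: a=2, c=M0/2=0, d=(M1−M0)/(6·1)=131/42, b=Δ0−h0·(2M0+M1)/6=-299/42
seg 1: a=-2, c=M1/2=131/14, d=(M2−M1)/(6·1)=-235/42, b=Δ1−h1·(2M1+M2)/6=47/21
seg 2: a=4, c=M2/2=-52/7, d=(M3−M2)/(6·2)=323/168, b=Δ2−h2·(2M2+M3)/6=25/6
seg 3: a=-2, c=M3/2=115/28, d=(M4−M3)/(6·2)=-115/168, b=Δ3−h3·(2M3+M4)/6=-52/21
t_q=9/2 → seg 3, τ=1/2; S=-2+-52/21·τ+115/28·τ²+-115/168·τ³=-147/64

  seg 0: a=2 b=-299/42 c=0 d=131/42
  seg 1: a=-2 b=47/21 c=131/14 d=-235/42
  seg 2: a=4 b=25/6 c=-52/7 d=323/168
  seg 3: a=-2 b=-52/21 c=115/28 d=-115/168
S(9/2) = -147/64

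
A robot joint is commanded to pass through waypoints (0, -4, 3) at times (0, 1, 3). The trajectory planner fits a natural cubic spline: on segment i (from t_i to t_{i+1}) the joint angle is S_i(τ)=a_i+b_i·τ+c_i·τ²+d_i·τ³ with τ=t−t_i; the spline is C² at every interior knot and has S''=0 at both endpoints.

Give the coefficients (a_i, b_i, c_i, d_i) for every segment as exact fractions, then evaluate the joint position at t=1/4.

  seg 0: a=0 b=-21/4 c=0 d=5/4
  seg 1: a=-4 b=-3/2 c=15/4 d=-5/8
S(1/4) = -331/256

Δ: Δ0=-4, Δ1=7/2
row 1: diag=6, rhs=45; c'=1/3, d'=15/2
back: M1=15/2
M: M0=0, M1=15/2, M2=0
seg 0: a=0, c=M0/2=0, d=(M1−M0)/(6·1)=5/4, b=Δ0−h0·(2M0+M1)/6=-21/4
seg 1: a=-4, c=M1/2=15/4, d=(M2−M1)/(6·2)=-5/8, b=Δ1−h1·(2M1+M2)/6=-3/2
t_q=1/4 → seg 0, τ=1/4; S=0+-21/4·τ+0·τ²+5/4·τ³=-331/256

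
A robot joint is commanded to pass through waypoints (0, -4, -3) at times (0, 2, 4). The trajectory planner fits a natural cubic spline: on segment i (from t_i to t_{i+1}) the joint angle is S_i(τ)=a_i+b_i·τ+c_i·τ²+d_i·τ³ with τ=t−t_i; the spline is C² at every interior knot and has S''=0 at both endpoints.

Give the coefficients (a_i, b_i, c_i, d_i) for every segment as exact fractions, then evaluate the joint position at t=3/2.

Δ: Δ0=-2, Δ1=1/2
row 1: diag=8, rhs=15; c'=1/4, d'=15/8
back: M1=15/8
M: M0=0, M1=15/8, M2=0
seg 0: a=0, c=M0/2=0, d=(M1−M0)/(6·2)=5/32, b=Δ0−h0·(2M0+M1)/6=-21/8
seg 1: a=-4, c=M1/2=15/16, d=(M2−M1)/(6·2)=-5/32, b=Δ1−h1·(2M1+M2)/6=-3/4
t_q=3/2 → seg 0, τ=3/2; S=0+-21/8·τ+0·τ²+5/32·τ³=-873/256

  seg 0: a=0 b=-21/8 c=0 d=5/32
  seg 1: a=-4 b=-3/4 c=15/16 d=-5/32
S(3/2) = -873/256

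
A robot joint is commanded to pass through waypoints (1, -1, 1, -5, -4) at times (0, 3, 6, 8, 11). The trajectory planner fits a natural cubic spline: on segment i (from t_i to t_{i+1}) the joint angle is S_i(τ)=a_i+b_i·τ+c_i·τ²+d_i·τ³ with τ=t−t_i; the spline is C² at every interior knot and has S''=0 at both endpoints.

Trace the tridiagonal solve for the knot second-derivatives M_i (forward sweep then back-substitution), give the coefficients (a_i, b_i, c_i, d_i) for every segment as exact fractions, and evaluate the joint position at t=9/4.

  seg 0: a=1 b=-247/177 c=0 d=43/531
  seg 1: a=-1 b=140/177 c=43/59 d=-409/1593
  seg 2: a=1 b=-313/177 c=-280/177 d=57/118
  seg 3: a=-5 b=-407/177 c=233/177 d=-233/1593
S(9/4) = -4597/3776

Δ: Δ0=-2/3, Δ1=2/3, Δ2=-3, Δ3=1/3
row 1: diag=12, rhs=8; c'=1/4, d'=2/3
row 2: denom=10−3·1/4=37/4; d'=(-22−3·2/3)/(37/4)=-96/37
row 3: denom=10−2·8/37=354/37; d'=(20−2·-96/37)/(354/37)=466/177
back: M3=466/177
back: M2=-96/37−8/37·466/177=-560/177
back: M1=2/3−1/4·-560/177=86/59
M: M0=0, M1=86/59, M2=-560/177, M3=466/177, M4=0
seg 0: a=1, c=M0/2=0, d=(M1−M0)/(6·3)=43/531, b=Δ0−h0·(2M0+M1)/6=-247/177
seg 1: a=-1, c=M1/2=43/59, d=(M2−M1)/(6·3)=-409/1593, b=Δ1−h1·(2M1+M2)/6=140/177
seg 2: a=1, c=M2/2=-280/177, d=(M3−M2)/(6·2)=57/118, b=Δ2−h2·(2M2+M3)/6=-313/177
seg 3: a=-5, c=M3/2=233/177, d=(M4−M3)/(6·3)=-233/1593, b=Δ3−h3·(2M3+M4)/6=-407/177
t_q=9/4 → seg 0, τ=9/4; S=1+-247/177·τ+0·τ²+43/531·τ³=-4597/3776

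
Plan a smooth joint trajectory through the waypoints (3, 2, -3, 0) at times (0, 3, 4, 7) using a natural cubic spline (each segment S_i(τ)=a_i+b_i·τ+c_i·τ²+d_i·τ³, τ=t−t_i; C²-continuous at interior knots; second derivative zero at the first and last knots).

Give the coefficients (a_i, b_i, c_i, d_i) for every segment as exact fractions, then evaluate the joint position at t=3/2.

Δ: Δ0=-1/3, Δ1=-5, Δ2=1
row 1: diag=8, rhs=-28; c'=1/8, d'=-7/2
row 2: denom=8−1·1/8=63/8; d'=(36−1·-7/2)/(63/8)=316/63
back: M2=316/63
back: M1=-7/2−1/8·316/63=-260/63
M: M0=0, M1=-260/63, M2=316/63, M3=0
seg 0: a=3, c=M0/2=0, d=(M1−M0)/(6·3)=-130/567, b=Δ0−h0·(2M0+M1)/6=109/63
seg 1: a=2, c=M1/2=-130/63, d=(M2−M1)/(6·1)=32/21, b=Δ1−h1·(2M1+M2)/6=-281/63
seg 2: a=-3, c=M2/2=158/63, d=(M3−M2)/(6·3)=-158/567, b=Δ2−h2·(2M2+M3)/6=-253/63
t_q=3/2 → seg 0, τ=3/2; S=3+109/63·τ+0·τ²+-130/567·τ³=135/28

  seg 0: a=3 b=109/63 c=0 d=-130/567
  seg 1: a=2 b=-281/63 c=-130/63 d=32/21
  seg 2: a=-3 b=-253/63 c=158/63 d=-158/567
S(3/2) = 135/28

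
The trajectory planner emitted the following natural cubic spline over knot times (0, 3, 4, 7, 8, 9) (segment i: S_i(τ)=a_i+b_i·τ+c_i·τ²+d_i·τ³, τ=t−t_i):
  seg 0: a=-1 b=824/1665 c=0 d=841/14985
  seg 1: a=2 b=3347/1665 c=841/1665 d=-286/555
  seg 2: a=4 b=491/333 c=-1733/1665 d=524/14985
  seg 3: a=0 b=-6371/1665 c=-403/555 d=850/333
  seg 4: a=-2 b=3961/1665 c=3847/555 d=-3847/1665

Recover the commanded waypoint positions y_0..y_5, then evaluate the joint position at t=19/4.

y_0 = S_0(0) = a_0 = -1
y_1 = S_1(0) = a_1 = 2
y_2 = S_2(0) = a_2 = 4
y_3 = S_3(0) = a_3 = 0
y_4 = S_4(0) = a_4 = -2
y_5 = S_4(1) = 5
t_q=19/4 is in segment 2 (τ=3/4); S_2(τ)=839/185

y_0=-1 y_1=2 y_2=4 y_3=0 y_4=-2 y_5=5
S(19/4) = 839/185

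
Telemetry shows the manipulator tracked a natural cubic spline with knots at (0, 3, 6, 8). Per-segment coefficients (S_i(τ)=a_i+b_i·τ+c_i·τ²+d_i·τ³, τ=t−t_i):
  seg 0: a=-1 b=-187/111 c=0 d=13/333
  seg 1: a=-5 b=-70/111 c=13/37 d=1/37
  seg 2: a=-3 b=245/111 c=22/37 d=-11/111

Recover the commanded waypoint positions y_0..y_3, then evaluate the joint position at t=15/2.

y_0=-1 y_1=-5 y_2=-3 y_3=3
S(15/2) = 389/296

y_0 = S_0(0) = a_0 = -1
y_1 = S_1(0) = a_1 = -5
y_2 = S_2(0) = a_2 = -3
y_3 = S_2(2) = 3
t_q=15/2 is in segment 2 (τ=3/2); S_2(τ)=389/296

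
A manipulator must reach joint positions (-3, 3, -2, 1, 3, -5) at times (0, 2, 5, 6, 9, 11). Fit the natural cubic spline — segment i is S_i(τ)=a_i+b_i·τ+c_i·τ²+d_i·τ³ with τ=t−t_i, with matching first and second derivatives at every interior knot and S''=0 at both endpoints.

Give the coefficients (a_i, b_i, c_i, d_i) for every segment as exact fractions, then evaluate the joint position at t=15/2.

Δ: Δ0=3, Δ1=-5/3, Δ2=3, Δ3=2/3, Δ4=-4
row 1: diag=10, rhs=-28; c'=3/10, d'=-14/5
row 2: denom=8−3·3/10=71/10; d'=(28−3·-14/5)/(71/10)=364/71
row 3: denom=8−1·10/71=558/71; d'=(-14−1·364/71)/(558/71)=-679/279
row 4: denom=10−3·71/186=549/62; d'=(-28−3·-679/279)/(549/62)=-3850/1647
back: M4=-3850/1647
back: M3=-679/279−71/186·-3850/1647=-7616/4941
back: M2=364/71−10/71·-7616/4941=26404/4941
back: M1=-14/5−3/10·26404/4941=-7252/1647
M: M0=0, M1=-7252/1647, M2=26404/4941, M3=-7616/4941, M4=-3850/1647, M5=0
seg 0: a=-3, c=M0/2=0, d=(M1−M0)/(6·2)=-1813/4941, b=Δ0−h0·(2M0+M1)/6=22075/4941
seg 1: a=3, c=M1/2=-3626/1647, d=(M2−M1)/(6·3)=24080/44469, b=Δ1−h1·(2M1+M2)/6=319/4941
seg 2: a=-2, c=M2/2=13202/4941, d=(M3−M2)/(6·1)=-70/61, b=Δ2−h2·(2M2+M3)/6=7291/4941
seg 3: a=1, c=M3/2=-3808/4941, d=(M4−M3)/(6·3)=-1967/44469, b=Δ3−h3·(2M3+M4)/6=16685/4941
seg 4: a=3, c=M4/2=-1925/1647, d=(M5−M4)/(6·2)=1925/9882, b=Δ4−h4·(2M4+M5)/6=-12064/4941
t_q=15/2 → seg 3, τ=3/2; S=1+16685/4941·τ+-3808/4941·τ²+-1967/44469·τ³=18367/4392

  seg 0: a=-3 b=22075/4941 c=0 d=-1813/4941
  seg 1: a=3 b=319/4941 c=-3626/1647 d=24080/44469
  seg 2: a=-2 b=7291/4941 c=13202/4941 d=-70/61
  seg 3: a=1 b=16685/4941 c=-3808/4941 d=-1967/44469
  seg 4: a=3 b=-12064/4941 c=-1925/1647 d=1925/9882
S(15/2) = 18367/4392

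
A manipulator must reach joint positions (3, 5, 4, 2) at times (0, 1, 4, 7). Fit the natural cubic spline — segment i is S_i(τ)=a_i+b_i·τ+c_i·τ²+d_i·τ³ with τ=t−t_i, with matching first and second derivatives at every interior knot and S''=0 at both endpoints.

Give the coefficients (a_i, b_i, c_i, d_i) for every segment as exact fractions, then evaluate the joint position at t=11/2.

Δ: Δ0=2, Δ1=-1/3, Δ2=-2/3
row 1: diag=8, rhs=-14; c'=3/8, d'=-7/4
row 2: denom=12−3·3/8=87/8; d'=(-2−3·-7/4)/(87/8)=26/87
back: M2=26/87
back: M1=-7/4−3/8·26/87=-54/29
M: M0=0, M1=-54/29, M2=26/87, M3=0
seg 0: a=3, c=M0/2=0, d=(M1−M0)/(6·1)=-9/29, b=Δ0−h0·(2M0+M1)/6=67/29
seg 1: a=5, c=M1/2=-27/29, d=(M2−M1)/(6·3)=94/783, b=Δ1−h1·(2M1+M2)/6=40/29
seg 2: a=4, c=M2/2=13/87, d=(M3−M2)/(6·3)=-13/783, b=Δ2−h2·(2M2+M3)/6=-28/29
t_q=11/2 → seg 2, τ=3/2; S=4+-28/29·τ+13/87·τ²+-13/783·τ³=657/232

  seg 0: a=3 b=67/29 c=0 d=-9/29
  seg 1: a=5 b=40/29 c=-27/29 d=94/783
  seg 2: a=4 b=-28/29 c=13/87 d=-13/783
S(11/2) = 657/232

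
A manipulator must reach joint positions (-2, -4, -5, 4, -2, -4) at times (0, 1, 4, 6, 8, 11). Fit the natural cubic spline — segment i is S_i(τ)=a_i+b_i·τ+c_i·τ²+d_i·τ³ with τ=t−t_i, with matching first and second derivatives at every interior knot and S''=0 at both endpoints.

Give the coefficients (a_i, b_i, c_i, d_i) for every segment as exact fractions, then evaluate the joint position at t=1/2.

  seg 0: a=-2 b=-2443/1269 c=0 d=-95/1269
  seg 1: a=-4 b=-2728/1269 c=-95/423 d=3160/11421
  seg 2: a=-5 b=5042/1269 c=2875/1269 d=-10163/10152
  seg 3: a=4 b=865/846 c=-18989/5076 d=2195/2538
  seg 4: a=-2 b=-9043/2538 c=7351/5076 d=-7351/45684
S(1/2) = -10057/3384

Δ: Δ0=-2, Δ1=-1/3, Δ2=9/2, Δ3=-3, Δ4=-2/3
row 1: diag=8, rhs=10; c'=3/8, d'=5/4
row 2: denom=10−3·3/8=71/8; d'=(29−3·5/4)/(71/8)=202/71
row 3: denom=8−2·16/71=536/71; d'=(-45−2·202/71)/(536/71)=-3599/536
row 4: denom=10−2·71/268=1269/134; d'=(14−2·-3599/536)/(1269/134)=7351/2538
back: M4=7351/2538
back: M3=-3599/536−71/268·7351/2538=-18989/2538
back: M2=202/71−16/71·-18989/2538=5750/1269
back: M1=5/4−3/8·5750/1269=-190/423
M: M0=0, M1=-190/423, M2=5750/1269, M3=-18989/2538, M4=7351/2538, M5=0
seg 0: a=-2, c=M0/2=0, d=(M1−M0)/(6·1)=-95/1269, b=Δ0−h0·(2M0+M1)/6=-2443/1269
seg 1: a=-4, c=M1/2=-95/423, d=(M2−M1)/(6·3)=3160/11421, b=Δ1−h1·(2M1+M2)/6=-2728/1269
seg 2: a=-5, c=M2/2=2875/1269, d=(M3−M2)/(6·2)=-10163/10152, b=Δ2−h2·(2M2+M3)/6=5042/1269
seg 3: a=4, c=M3/2=-18989/5076, d=(M4−M3)/(6·2)=2195/2538, b=Δ3−h3·(2M3+M4)/6=865/846
seg 4: a=-2, c=M4/2=7351/5076, d=(M5−M4)/(6·3)=-7351/45684, b=Δ4−h4·(2M4+M5)/6=-9043/2538
t_q=1/2 → seg 0, τ=1/2; S=-2+-2443/1269·τ+0·τ²+-95/1269·τ³=-10057/3384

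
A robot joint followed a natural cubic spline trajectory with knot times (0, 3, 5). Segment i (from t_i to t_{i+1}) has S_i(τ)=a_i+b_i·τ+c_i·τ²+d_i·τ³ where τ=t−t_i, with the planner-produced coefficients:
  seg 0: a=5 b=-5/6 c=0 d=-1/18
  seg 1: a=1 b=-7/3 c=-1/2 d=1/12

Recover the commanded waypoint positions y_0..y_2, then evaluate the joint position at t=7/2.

y_0=5 y_1=1 y_2=-5
S(7/2) = -9/32

y_0 = S_0(0) = a_0 = 5
y_1 = S_1(0) = a_1 = 1
y_2 = S_1(2) = -5
t_q=7/2 is in segment 1 (τ=1/2); S_1(τ)=-9/32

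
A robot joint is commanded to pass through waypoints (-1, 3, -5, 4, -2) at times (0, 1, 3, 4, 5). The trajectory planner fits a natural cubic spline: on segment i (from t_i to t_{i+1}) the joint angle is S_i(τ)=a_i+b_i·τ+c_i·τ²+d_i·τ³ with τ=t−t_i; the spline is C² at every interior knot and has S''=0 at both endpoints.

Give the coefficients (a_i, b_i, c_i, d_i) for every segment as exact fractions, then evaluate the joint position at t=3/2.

  seg 0: a=-1 b=403/61 c=0 d=-159/61
  seg 1: a=3 b=-74/61 c=-477/61 d=196/61
  seg 2: a=-5 b=370/61 c=699/61 d=-520/61
  seg 3: a=4 b=208/61 c=-861/61 d=287/61
S(3/2) = 205/244

Δ: Δ0=4, Δ1=-4, Δ2=9, Δ3=-6
row 1: diag=6, rhs=-48; c'=1/3, d'=-8
row 2: denom=6−2·1/3=16/3; d'=(78−2·-8)/(16/3)=141/8
row 3: denom=4−1·3/16=61/16; d'=(-90−1·141/8)/(61/16)=-1722/61
back: M3=-1722/61
back: M2=141/8−3/16·-1722/61=1398/61
back: M1=-8−1/3·1398/61=-954/61
M: M0=0, M1=-954/61, M2=1398/61, M3=-1722/61, M4=0
seg 0: a=-1, c=M0/2=0, d=(M1−M0)/(6·1)=-159/61, b=Δ0−h0·(2M0+M1)/6=403/61
seg 1: a=3, c=M1/2=-477/61, d=(M2−M1)/(6·2)=196/61, b=Δ1−h1·(2M1+M2)/6=-74/61
seg 2: a=-5, c=M2/2=699/61, d=(M3−M2)/(6·1)=-520/61, b=Δ2−h2·(2M2+M3)/6=370/61
seg 3: a=4, c=M3/2=-861/61, d=(M4−M3)/(6·1)=287/61, b=Δ3−h3·(2M3+M4)/6=208/61
t_q=3/2 → seg 1, τ=1/2; S=3+-74/61·τ+-477/61·τ²+196/61·τ³=205/244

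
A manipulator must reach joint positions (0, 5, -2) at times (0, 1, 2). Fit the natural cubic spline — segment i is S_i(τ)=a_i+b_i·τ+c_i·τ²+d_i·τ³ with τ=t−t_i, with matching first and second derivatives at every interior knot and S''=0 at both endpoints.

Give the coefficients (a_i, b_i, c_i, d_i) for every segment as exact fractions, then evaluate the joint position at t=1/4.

  seg 0: a=0 b=8 c=0 d=-3
  seg 1: a=5 b=-1 c=-9 d=3
S(1/4) = 125/64

Δ: Δ0=5, Δ1=-7
row 1: diag=4, rhs=-72; c'=1/4, d'=-18
back: M1=-18
M: M0=0, M1=-18, M2=0
seg 0: a=0, c=M0/2=0, d=(M1−M0)/(6·1)=-3, b=Δ0−h0·(2M0+M1)/6=8
seg 1: a=5, c=M1/2=-9, d=(M2−M1)/(6·1)=3, b=Δ1−h1·(2M1+M2)/6=-1
t_q=1/4 → seg 0, τ=1/4; S=0+8·τ+0·τ²+-3·τ³=125/64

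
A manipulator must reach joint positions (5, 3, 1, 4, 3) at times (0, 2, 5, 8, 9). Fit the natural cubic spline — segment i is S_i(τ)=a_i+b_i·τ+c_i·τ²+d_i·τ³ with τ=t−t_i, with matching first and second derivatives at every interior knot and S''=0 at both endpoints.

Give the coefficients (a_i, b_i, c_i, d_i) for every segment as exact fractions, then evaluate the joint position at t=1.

Δ: Δ0=-1, Δ1=-2/3, Δ2=1, Δ3=-1
row 1: diag=10, rhs=2; c'=3/10, d'=1/5
row 2: denom=12−3·3/10=111/10; d'=(10−3·1/5)/(111/10)=94/111
row 3: denom=8−3·10/37=266/37; d'=(-12−3·94/111)/(266/37)=-269/133
back: M3=-269/133
back: M2=94/111−10/37·-269/133=556/399
back: M1=1/5−3/10·556/399=-29/133
M: M0=0, M1=-29/133, M2=556/399, M3=-269/133, M4=0
seg 0: a=5, c=M0/2=0, d=(M1−M0)/(6·2)=-29/1596, b=Δ0−h0·(2M0+M1)/6=-370/399
seg 1: a=3, c=M1/2=-29/266, d=(M2−M1)/(6·3)=643/7182, b=Δ1−h1·(2M1+M2)/6=-457/399
seg 2: a=1, c=M2/2=278/399, d=(M3−M2)/(6·3)=-1363/7182, b=Δ2−h2·(2M2+M3)/6=493/798
seg 3: a=4, c=M3/2=-269/266, d=(M4−M3)/(6·1)=269/798, b=Δ3−h3·(2M3+M4)/6=-130/399
t_q=1 → seg 0, τ=1; S=5+-370/399·τ+0·τ²+-29/1596·τ³=2157/532

  seg 0: a=5 b=-370/399 c=0 d=-29/1596
  seg 1: a=3 b=-457/399 c=-29/266 d=643/7182
  seg 2: a=1 b=493/798 c=278/399 d=-1363/7182
  seg 3: a=4 b=-130/399 c=-269/266 d=269/798
S(1) = 2157/532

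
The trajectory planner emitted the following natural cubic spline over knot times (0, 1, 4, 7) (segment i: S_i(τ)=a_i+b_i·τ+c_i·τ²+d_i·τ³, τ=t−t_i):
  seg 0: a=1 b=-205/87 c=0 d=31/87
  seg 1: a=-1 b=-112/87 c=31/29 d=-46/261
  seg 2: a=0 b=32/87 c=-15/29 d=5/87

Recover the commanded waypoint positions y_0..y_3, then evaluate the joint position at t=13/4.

y_0=1 y_1=-1 y_2=0 y_3=-2
S(13/4) = -457/928

y_0 = S_0(0) = a_0 = 1
y_1 = S_1(0) = a_1 = -1
y_2 = S_2(0) = a_2 = 0
y_3 = S_2(3) = -2
t_q=13/4 is in segment 1 (τ=9/4); S_1(τ)=-457/928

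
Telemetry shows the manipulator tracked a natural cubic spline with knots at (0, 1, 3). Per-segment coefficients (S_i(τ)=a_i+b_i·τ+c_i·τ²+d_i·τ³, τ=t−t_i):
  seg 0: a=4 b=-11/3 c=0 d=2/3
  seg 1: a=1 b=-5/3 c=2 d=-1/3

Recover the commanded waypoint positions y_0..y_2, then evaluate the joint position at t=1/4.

y_0 = S_0(0) = a_0 = 4
y_1 = S_1(0) = a_1 = 1
y_2 = S_1(2) = 3
t_q=1/4 is in segment 0 (τ=1/4); S_0(τ)=99/32

y_0=4 y_1=1 y_2=3
S(1/4) = 99/32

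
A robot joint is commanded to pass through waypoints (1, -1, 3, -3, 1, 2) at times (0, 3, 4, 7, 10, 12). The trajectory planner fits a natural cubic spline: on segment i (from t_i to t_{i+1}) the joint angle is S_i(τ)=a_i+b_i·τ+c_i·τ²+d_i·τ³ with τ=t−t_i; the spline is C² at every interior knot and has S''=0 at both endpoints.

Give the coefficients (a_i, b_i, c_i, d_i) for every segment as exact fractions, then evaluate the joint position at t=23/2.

Δ: Δ0=-2/3, Δ1=4, Δ2=-2, Δ3=4/3, Δ4=1/2
row 1: diag=8, rhs=28; c'=1/8, d'=7/2
row 2: denom=8−1·1/8=63/8; d'=(-36−1·7/2)/(63/8)=-316/63
row 3: denom=12−3·8/21=76/7; d'=(20−3·-316/63)/(76/7)=184/57
row 4: denom=10−3·21/76=697/76; d'=(-5−3·184/57)/(697/76)=-1116/697
back: M4=-1116/697
back: M3=184/57−21/76·-1116/697=7675/2091
back: M2=-316/63−8/21·7675/2091=-13412/2091
back: M1=7/2−1/8·-13412/2091=8995/2091
M: M0=0, M1=8995/2091, M2=-13412/2091, M3=7675/2091, M4=-1116/697, M5=0
seg 0: a=1, c=M0/2=0, d=(M1−M0)/(6·3)=8995/37638, b=Δ0−h0·(2M0+M1)/6=-11783/4182
seg 1: a=-1, c=M1/2=8995/4182, d=(M2−M1)/(6·1)=-7469/4182, b=Δ1−h1·(2M1+M2)/6=7601/2091
seg 2: a=3, c=M2/2=-6706/2091, d=(M3−M2)/(6·3)=781/1394, b=Δ2−h2·(2M2+M3)/6=3595/1394
seg 3: a=-3, c=M3/2=7675/4182, d=(M4−M3)/(6·3)=-11023/37638, b=Δ3−h3·(2M3+M4)/6=-63/41
seg 4: a=1, c=M4/2=-558/697, d=(M5−M4)/(6·2)=93/697, b=Δ4−h4·(2M4+M5)/6=2185/1394
t_q=23/2 → seg 4, τ=3/2; S=1+2185/1394·τ+-558/697·τ²+93/697·τ³=11153/5576

  seg 0: a=1 b=-11783/4182 c=0 d=8995/37638
  seg 1: a=-1 b=7601/2091 c=8995/4182 d=-7469/4182
  seg 2: a=3 b=3595/1394 c=-6706/2091 d=781/1394
  seg 3: a=-3 b=-63/41 c=7675/4182 d=-11023/37638
  seg 4: a=1 b=2185/1394 c=-558/697 d=93/697
S(23/2) = 11153/5576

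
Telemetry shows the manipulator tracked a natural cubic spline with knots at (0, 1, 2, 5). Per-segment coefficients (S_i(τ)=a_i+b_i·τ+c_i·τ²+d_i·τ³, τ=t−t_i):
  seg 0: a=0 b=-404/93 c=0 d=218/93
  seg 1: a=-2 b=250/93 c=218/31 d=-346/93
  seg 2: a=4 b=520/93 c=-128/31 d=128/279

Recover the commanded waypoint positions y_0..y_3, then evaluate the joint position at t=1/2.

y_0 = S_0(0) = a_0 = 0
y_1 = S_1(0) = a_1 = -2
y_2 = S_2(0) = a_2 = 4
y_3 = S_2(3) = -4
t_q=1/2 is in segment 0 (τ=1/2); S_0(τ)=-233/124

y_0=0 y_1=-2 y_2=4 y_3=-4
S(1/2) = -233/124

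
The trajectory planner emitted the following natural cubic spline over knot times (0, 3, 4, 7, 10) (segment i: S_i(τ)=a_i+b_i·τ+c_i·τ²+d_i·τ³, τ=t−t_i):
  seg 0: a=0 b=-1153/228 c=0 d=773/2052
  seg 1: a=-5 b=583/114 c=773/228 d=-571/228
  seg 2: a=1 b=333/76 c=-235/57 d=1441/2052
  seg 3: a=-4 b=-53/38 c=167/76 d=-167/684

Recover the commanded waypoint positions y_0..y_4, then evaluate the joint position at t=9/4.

y_0 = S_0(0) = a_0 = 0
y_1 = S_1(0) = a_1 = -5
y_2 = S_2(0) = a_2 = 1
y_3 = S_3(0) = a_3 = -4
y_4 = S_3(3) = 5
t_q=9/4 is in segment 0 (τ=9/4); S_0(τ)=-34473/4864

y_0=0 y_1=-5 y_2=1 y_3=-4 y_4=5
S(9/4) = -34473/4864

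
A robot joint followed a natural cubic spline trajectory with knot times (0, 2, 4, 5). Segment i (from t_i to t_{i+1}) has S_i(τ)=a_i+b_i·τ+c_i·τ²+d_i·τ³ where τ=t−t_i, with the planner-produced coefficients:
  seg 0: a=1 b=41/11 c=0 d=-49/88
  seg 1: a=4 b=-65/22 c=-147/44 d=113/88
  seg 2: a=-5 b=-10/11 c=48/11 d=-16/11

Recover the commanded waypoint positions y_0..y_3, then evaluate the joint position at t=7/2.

y_0 = S_0(0) = a_0 = 1
y_1 = S_1(0) = a_1 = 4
y_2 = S_2(0) = a_2 = -5
y_3 = S_2(1) = -3
t_q=7/2 is in segment 1 (τ=3/2); S_1(τ)=-2545/704

y_0=1 y_1=4 y_2=-5 y_3=-3
S(7/2) = -2545/704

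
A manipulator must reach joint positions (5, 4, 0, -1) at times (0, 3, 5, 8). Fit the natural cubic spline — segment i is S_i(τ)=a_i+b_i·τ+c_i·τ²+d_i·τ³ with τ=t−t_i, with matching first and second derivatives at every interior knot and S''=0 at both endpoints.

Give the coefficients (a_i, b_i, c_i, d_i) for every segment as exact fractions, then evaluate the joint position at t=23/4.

Δ: Δ0=-1/3, Δ1=-2, Δ2=-1/3
row 1: diag=10, rhs=-10; c'=1/5, d'=-1
row 2: denom=10−2·1/5=48/5; d'=(10−2·-1)/(48/5)=5/4
back: M2=5/4
back: M1=-1−1/5·5/4=-5/4
M: M0=0, M1=-5/4, M2=5/4, M3=0
seg 0: a=5, c=M0/2=0, d=(M1−M0)/(6·3)=-5/72, b=Δ0−h0·(2M0+M1)/6=7/24
seg 1: a=4, c=M1/2=-5/8, d=(M2−M1)/(6·2)=5/24, b=Δ1−h1·(2M1+M2)/6=-19/12
seg 2: a=0, c=M2/2=5/8, d=(M3−M2)/(6·3)=-5/72, b=Δ2−h2·(2M2+M3)/6=-19/12
t_q=23/4 → seg 2, τ=3/4; S=0+-19/12·τ+5/8·τ²+-5/72·τ³=-443/512

  seg 0: a=5 b=7/24 c=0 d=-5/72
  seg 1: a=4 b=-19/12 c=-5/8 d=5/24
  seg 2: a=0 b=-19/12 c=5/8 d=-5/72
S(23/4) = -443/512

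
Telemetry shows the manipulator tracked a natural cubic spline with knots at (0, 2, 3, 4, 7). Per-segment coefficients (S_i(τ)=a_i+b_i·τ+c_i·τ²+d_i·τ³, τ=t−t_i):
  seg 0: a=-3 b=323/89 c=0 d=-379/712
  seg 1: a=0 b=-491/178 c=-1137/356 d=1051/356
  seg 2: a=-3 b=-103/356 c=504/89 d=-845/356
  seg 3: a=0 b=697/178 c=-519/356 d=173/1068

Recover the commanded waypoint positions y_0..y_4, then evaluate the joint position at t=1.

y_0=-3 y_1=0 y_2=-3 y_3=0 y_4=3
S(1) = 69/712

y_0 = S_0(0) = a_0 = -3
y_1 = S_1(0) = a_1 = 0
y_2 = S_2(0) = a_2 = -3
y_3 = S_3(0) = a_3 = 0
y_4 = S_3(3) = 3
t_q=1 is in segment 0 (τ=1); S_0(τ)=69/712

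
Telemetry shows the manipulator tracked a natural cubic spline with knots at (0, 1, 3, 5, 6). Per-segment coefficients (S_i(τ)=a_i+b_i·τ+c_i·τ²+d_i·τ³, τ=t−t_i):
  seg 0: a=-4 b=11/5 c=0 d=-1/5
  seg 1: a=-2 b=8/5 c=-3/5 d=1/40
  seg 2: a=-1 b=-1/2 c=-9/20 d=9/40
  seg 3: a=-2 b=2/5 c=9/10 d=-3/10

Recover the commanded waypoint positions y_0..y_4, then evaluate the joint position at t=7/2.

y_0=-4 y_1=-2 y_2=-1 y_3=-2 y_4=-1
S(7/2) = -427/320

y_0 = S_0(0) = a_0 = -4
y_1 = S_1(0) = a_1 = -2
y_2 = S_2(0) = a_2 = -1
y_3 = S_3(0) = a_3 = -2
y_4 = S_3(1) = -1
t_q=7/2 is in segment 2 (τ=1/2); S_2(τ)=-427/320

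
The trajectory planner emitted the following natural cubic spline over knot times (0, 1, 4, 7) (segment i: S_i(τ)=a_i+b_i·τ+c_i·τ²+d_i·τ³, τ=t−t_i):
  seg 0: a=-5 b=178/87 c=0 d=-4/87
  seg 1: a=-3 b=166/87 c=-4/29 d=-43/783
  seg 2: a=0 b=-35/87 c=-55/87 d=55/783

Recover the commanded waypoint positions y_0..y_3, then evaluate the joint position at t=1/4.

y_0 = S_0(0) = a_0 = -5
y_1 = S_1(0) = a_1 = -3
y_2 = S_2(0) = a_2 = 0
y_3 = S_2(3) = -5
t_q=1/4 is in segment 0 (τ=1/4); S_0(τ)=-2083/464

y_0=-5 y_1=-3 y_2=0 y_3=-5
S(1/4) = -2083/464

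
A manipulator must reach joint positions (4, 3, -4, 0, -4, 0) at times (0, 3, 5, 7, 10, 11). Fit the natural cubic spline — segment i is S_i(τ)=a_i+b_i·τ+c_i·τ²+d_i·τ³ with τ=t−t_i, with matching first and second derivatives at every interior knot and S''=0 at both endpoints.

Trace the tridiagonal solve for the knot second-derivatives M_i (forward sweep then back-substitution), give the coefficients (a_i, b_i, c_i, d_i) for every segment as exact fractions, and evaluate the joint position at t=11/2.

  seg 0: a=4 b=695/564 c=0 d=-883/5076
  seg 1: a=3 b=-977/282 c=-883/564 d=291/376
  seg 2: a=-4 b=-62/141 c=434/141 d=-131/141
  seg 3: a=0 b=34/47 c=-352/141 d=766/1269
  seg 4: a=-4 b=96/47 c=138/47 d=-46/47
S(11/2) = -1341/376

Δ: Δ0=-1/3, Δ1=-7/2, Δ2=2, Δ3=-4/3, Δ4=4
row 1: diag=10, rhs=-19; c'=1/5, d'=-19/10
row 2: denom=8−2·1/5=38/5; d'=(33−2·-19/10)/(38/5)=92/19
row 3: denom=10−2·5/19=180/19; d'=(-20−2·92/19)/(180/19)=-47/15
row 4: denom=8−3·19/60=141/20; d'=(32−3·-47/15)/(141/20)=276/47
back: M4=276/47
back: M3=-47/15−19/60·276/47=-704/141
back: M2=92/19−5/19·-704/141=868/141
back: M1=-19/10−1/5·868/141=-883/282
M: M0=0, M1=-883/282, M2=868/141, M3=-704/141, M4=276/47, M5=0
seg 0: a=4, c=M0/2=0, d=(M1−M0)/(6·3)=-883/5076, b=Δ0−h0·(2M0+M1)/6=695/564
seg 1: a=3, c=M1/2=-883/564, d=(M2−M1)/(6·2)=291/376, b=Δ1−h1·(2M1+M2)/6=-977/282
seg 2: a=-4, c=M2/2=434/141, d=(M3−M2)/(6·2)=-131/141, b=Δ2−h2·(2M2+M3)/6=-62/141
seg 3: a=0, c=M3/2=-352/141, d=(M4−M3)/(6·3)=766/1269, b=Δ3−h3·(2M3+M4)/6=34/47
seg 4: a=-4, c=M4/2=138/47, d=(M5−M4)/(6·1)=-46/47, b=Δ4−h4·(2M4+M5)/6=96/47
t_q=11/2 → seg 2, τ=1/2; S=-4+-62/141·τ+434/141·τ²+-131/141·τ³=-1341/376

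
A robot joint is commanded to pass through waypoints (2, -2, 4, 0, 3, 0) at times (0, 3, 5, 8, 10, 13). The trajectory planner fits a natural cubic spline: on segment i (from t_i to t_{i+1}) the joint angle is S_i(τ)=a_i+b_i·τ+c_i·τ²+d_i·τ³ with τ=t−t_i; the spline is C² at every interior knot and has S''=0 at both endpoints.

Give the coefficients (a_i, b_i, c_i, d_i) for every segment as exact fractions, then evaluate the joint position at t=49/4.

Δ: Δ0=-4/3, Δ1=3, Δ2=-4/3, Δ3=3/2, Δ4=-1
row 1: diag=10, rhs=26; c'=1/5, d'=13/5
row 2: denom=10−2·1/5=48/5; d'=(-26−2·13/5)/(48/5)=-13/4
row 3: denom=10−3·5/16=145/16; d'=(17−3·-13/4)/(145/16)=428/145
row 4: denom=10−2·32/145=1386/145; d'=(-15−2·428/145)/(1386/145)=-433/198
back: M4=-433/198
back: M3=428/145−32/145·-433/198=340/99
back: M2=-13/4−5/16·340/99=-428/99
back: M1=13/5−1/5·-428/99=343/99
M: M0=0, M1=343/99, M2=-428/99, M3=340/99, M4=-433/198, M5=0
seg 0: a=2, c=M0/2=0, d=(M1−M0)/(6·3)=343/1782, b=Δ0−h0·(2M0+M1)/6=-607/198
seg 1: a=-2, c=M1/2=343/198, d=(M2−M1)/(6·2)=-257/396, b=Δ1−h1·(2M1+M2)/6=211/99
seg 2: a=4, c=M2/2=-214/99, d=(M3−M2)/(6·3)=128/297, b=Δ2−h2·(2M2+M3)/6=14/11
seg 3: a=0, c=M3/2=170/99, d=(M4−M3)/(6·2)=-371/792, b=Δ3−h3·(2M3+M4)/6=-2/33
seg 4: a=3, c=M4/2=-433/396, d=(M5−M4)/(6·3)=433/3564, b=Δ4−h4·(2M4+M5)/6=235/198
t_q=49/4 → seg 4, τ=9/4; S=3+235/198·τ+-433/396·τ²+433/3564·τ³=4277/2816

  seg 0: a=2 b=-607/198 c=0 d=343/1782
  seg 1: a=-2 b=211/99 c=343/198 d=-257/396
  seg 2: a=4 b=14/11 c=-214/99 d=128/297
  seg 3: a=0 b=-2/33 c=170/99 d=-371/792
  seg 4: a=3 b=235/198 c=-433/396 d=433/3564
S(49/4) = 4277/2816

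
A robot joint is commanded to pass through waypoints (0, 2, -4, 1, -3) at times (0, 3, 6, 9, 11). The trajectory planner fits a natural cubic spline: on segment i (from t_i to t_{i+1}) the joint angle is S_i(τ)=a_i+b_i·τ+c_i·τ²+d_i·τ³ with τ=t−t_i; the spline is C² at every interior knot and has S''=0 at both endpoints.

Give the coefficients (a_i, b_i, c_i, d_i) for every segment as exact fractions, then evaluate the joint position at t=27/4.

Δ: Δ0=2/3, Δ1=-2, Δ2=5/3, Δ3=-2
row 1: diag=12, rhs=-16; c'=1/4, d'=-4/3
row 2: denom=12−3·1/4=45/4; d'=(22−3·-4/3)/(45/4)=104/45
row 3: denom=10−3·4/15=46/5; d'=(-22−3·104/45)/(46/5)=-217/69
back: M3=-217/69
back: M2=104/45−4/15·-217/69=652/207
back: M1=-4/3−1/4·652/207=-439/207
M: M0=0, M1=-439/207, M2=652/207, M3=-217/69, M4=0
seg 0: a=0, c=M0/2=0, d=(M1−M0)/(6·3)=-439/3726, b=Δ0−h0·(2M0+M1)/6=715/414
seg 1: a=2, c=M1/2=-439/414, d=(M2−M1)/(6·3)=1091/3726, b=Δ1−h1·(2M1+M2)/6=-301/207
seg 2: a=-4, c=M2/2=326/207, d=(M3−M2)/(6·3)=-1303/3726, b=Δ2−h2·(2M2+M3)/6=37/414
seg 3: a=1, c=M3/2=-217/138, d=(M4−M3)/(6·2)=217/828, b=Δ3−h3·(2M3+M4)/6=20/207
t_q=27/4 → seg 2, τ=3/4; S=-4+37/414·τ+326/207·τ²+-1303/3726·τ³=-9405/2944

  seg 0: a=0 b=715/414 c=0 d=-439/3726
  seg 1: a=2 b=-301/207 c=-439/414 d=1091/3726
  seg 2: a=-4 b=37/414 c=326/207 d=-1303/3726
  seg 3: a=1 b=20/207 c=-217/138 d=217/828
S(27/4) = -9405/2944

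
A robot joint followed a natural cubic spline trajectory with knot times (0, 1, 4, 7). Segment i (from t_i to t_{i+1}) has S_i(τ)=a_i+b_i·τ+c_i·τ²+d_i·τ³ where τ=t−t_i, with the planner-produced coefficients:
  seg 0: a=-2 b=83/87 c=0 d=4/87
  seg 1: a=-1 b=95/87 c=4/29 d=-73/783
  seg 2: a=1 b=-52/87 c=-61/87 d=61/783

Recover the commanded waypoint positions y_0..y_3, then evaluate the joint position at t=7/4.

y_0 = S_0(0) = a_0 = -2
y_1 = S_1(0) = a_1 = -1
y_2 = S_2(0) = a_2 = 1
y_3 = S_2(3) = -5
t_q=7/4 is in segment 1 (τ=3/4); S_1(τ)=-265/1856

y_0=-2 y_1=-1 y_2=1 y_3=-5
S(7/4) = -265/1856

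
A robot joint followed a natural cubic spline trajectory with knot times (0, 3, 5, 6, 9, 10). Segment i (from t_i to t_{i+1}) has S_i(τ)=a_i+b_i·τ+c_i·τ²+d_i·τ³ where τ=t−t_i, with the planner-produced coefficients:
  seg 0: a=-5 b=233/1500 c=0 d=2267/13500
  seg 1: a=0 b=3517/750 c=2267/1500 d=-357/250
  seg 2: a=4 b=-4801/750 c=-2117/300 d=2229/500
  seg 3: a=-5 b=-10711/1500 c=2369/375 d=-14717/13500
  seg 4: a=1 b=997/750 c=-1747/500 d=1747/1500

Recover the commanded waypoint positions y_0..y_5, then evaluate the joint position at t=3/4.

y_0=-5 y_1=0 y_2=4 y_3=-5 y_4=1 y_5=0
S(3/4) = -30801/6400

y_0 = S_0(0) = a_0 = -5
y_1 = S_1(0) = a_1 = 0
y_2 = S_2(0) = a_2 = 4
y_3 = S_3(0) = a_3 = -5
y_4 = S_4(0) = a_4 = 1
y_5 = S_4(1) = 0
t_q=3/4 is in segment 0 (τ=3/4); S_0(τ)=-30801/6400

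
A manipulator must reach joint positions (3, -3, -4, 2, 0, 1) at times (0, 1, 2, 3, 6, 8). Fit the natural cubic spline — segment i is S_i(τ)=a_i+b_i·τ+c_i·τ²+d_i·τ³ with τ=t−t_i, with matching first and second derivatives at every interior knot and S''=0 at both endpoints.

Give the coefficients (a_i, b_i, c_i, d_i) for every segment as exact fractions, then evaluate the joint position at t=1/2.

Δ: Δ0=-6, Δ1=-1, Δ2=6, Δ3=-2/3, Δ4=1/2
row 1: diag=4, rhs=30; c'=1/4, d'=15/2
row 2: denom=4−1·1/4=15/4; d'=(42−1·15/2)/(15/4)=46/5
row 3: denom=8−1·4/15=116/15; d'=(-40−1·46/5)/(116/15)=-369/58
row 4: denom=10−3·45/116=1025/116; d'=(7−3·-369/58)/(1025/116)=3026/1025
back: M4=3026/1025
back: M3=-369/58−45/116·3026/1025=-1539/205
back: M2=46/5−4/15·-1539/205=11482/1025
back: M1=15/2−1/4·11482/1025=4817/1025
M: M0=0, M1=4817/1025, M2=11482/1025, M3=-1539/205, M4=3026/1025, M5=0
seg 0: a=3, c=M0/2=0, d=(M1−M0)/(6·1)=4817/6150, b=Δ0−h0·(2M0+M1)/6=-41717/6150
seg 1: a=-3, c=M1/2=4817/2050, d=(M2−M1)/(6·1)=1333/1230, b=Δ1−h1·(2M1+M2)/6=-13633/3075
seg 2: a=-4, c=M2/2=5741/1025, d=(M3−M2)/(6·1)=-19177/6150, b=Δ2−h2·(2M2+M3)/6=21631/6150
seg 3: a=2, c=M3/2=-1539/410, d=(M4−M3)/(6·3)=10721/18450, b=Δ3−h3·(2M3+M4)/6=16496/3075
seg 4: a=0, c=M4/2=1513/1025, d=(M5−M4)/(6·2)=-1513/6150, b=Δ4−h4·(2M4+M5)/6=-9029/6150
t_q=1/2 → seg 0, τ=1/2; S=3+-41717/6150·τ+0·τ²+4817/6150·τ³=-4817/16400

  seg 0: a=3 b=-41717/6150 c=0 d=4817/6150
  seg 1: a=-3 b=-13633/3075 c=4817/2050 d=1333/1230
  seg 2: a=-4 b=21631/6150 c=5741/1025 d=-19177/6150
  seg 3: a=2 b=16496/3075 c=-1539/410 d=10721/18450
  seg 4: a=0 b=-9029/6150 c=1513/1025 d=-1513/6150
S(1/2) = -4817/16400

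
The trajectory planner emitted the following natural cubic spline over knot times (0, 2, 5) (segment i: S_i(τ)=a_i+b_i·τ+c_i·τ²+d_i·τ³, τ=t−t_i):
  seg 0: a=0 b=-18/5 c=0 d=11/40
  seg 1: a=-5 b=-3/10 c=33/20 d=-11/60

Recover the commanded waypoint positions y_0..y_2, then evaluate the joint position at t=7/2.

y_0=0 y_1=-5 y_2=4
S(7/2) = -377/160

y_0 = S_0(0) = a_0 = 0
y_1 = S_1(0) = a_1 = -5
y_2 = S_1(3) = 4
t_q=7/2 is in segment 1 (τ=3/2); S_1(τ)=-377/160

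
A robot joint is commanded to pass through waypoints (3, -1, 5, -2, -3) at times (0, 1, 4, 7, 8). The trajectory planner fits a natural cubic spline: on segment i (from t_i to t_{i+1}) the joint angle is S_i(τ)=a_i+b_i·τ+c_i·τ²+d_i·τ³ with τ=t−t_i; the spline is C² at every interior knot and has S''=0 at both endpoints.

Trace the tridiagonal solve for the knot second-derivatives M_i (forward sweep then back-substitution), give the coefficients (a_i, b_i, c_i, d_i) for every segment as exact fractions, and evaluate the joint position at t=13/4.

  seg 0: a=3 b=-1567/312 c=0 d=319/312
  seg 1: a=-1 b=-305/156 c=319/104 d=-1637/2808
  seg 2: a=5 b=17/24 c=-85/39 d=1091/2808
  seg 3: a=-2 b=-293/156 c=137/104 d=-137/312
S(13/4) = 23221/6656

Δ: Δ0=-4, Δ1=2, Δ2=-7/3, Δ3=-1
row 1: diag=8, rhs=36; c'=3/8, d'=9/2
row 2: denom=12−3·3/8=87/8; d'=(-26−3·9/2)/(87/8)=-316/87
row 3: denom=8−3·8/29=208/29; d'=(8−3·-316/87)/(208/29)=137/52
back: M3=137/52
back: M2=-316/87−8/29·137/52=-170/39
back: M1=9/2−3/8·-170/39=319/52
M: M0=0, M1=319/52, M2=-170/39, M3=137/52, M4=0
seg 0: a=3, c=M0/2=0, d=(M1−M0)/(6·1)=319/312, b=Δ0−h0·(2M0+M1)/6=-1567/312
seg 1: a=-1, c=M1/2=319/104, d=(M2−M1)/(6·3)=-1637/2808, b=Δ1−h1·(2M1+M2)/6=-305/156
seg 2: a=5, c=M2/2=-85/39, d=(M3−M2)/(6·3)=1091/2808, b=Δ2−h2·(2M2+M3)/6=17/24
seg 3: a=-2, c=M3/2=137/104, d=(M4−M3)/(6·1)=-137/312, b=Δ3−h3·(2M3+M4)/6=-293/156
t_q=13/4 → seg 1, τ=9/4; S=-1+-305/156·τ+319/104·τ²+-1637/2808·τ³=23221/6656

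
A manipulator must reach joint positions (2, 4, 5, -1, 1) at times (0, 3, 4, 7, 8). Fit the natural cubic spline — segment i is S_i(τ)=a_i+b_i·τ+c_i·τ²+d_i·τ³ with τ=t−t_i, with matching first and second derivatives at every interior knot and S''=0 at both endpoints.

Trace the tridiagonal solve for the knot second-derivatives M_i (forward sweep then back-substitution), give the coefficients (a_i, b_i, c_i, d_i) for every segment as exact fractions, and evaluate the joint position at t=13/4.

  seg 0: a=2 b=125/432 c=0 d=163/3888
  seg 1: a=4 b=307/216 c=163/432 d=-115/144
  seg 2: a=5 b=-95/432 c=-109/54 d=1847/3888
  seg 3: a=-1 b=107/216 c=325/144 d=-325/432
S(13/4) = 40241/9216

Δ: Δ0=2/3, Δ1=1, Δ2=-2, Δ3=2
row 1: diag=8, rhs=2; c'=1/8, d'=1/4
row 2: denom=8−1·1/8=63/8; d'=(-18−1·1/4)/(63/8)=-146/63
row 3: denom=8−3·8/21=48/7; d'=(24−3·-146/63)/(48/7)=325/72
back: M3=325/72
back: M2=-146/63−8/21·325/72=-109/27
back: M1=1/4−1/8·-109/27=163/216
M: M0=0, M1=163/216, M2=-109/27, M3=325/72, M4=0
seg 0: a=2, c=M0/2=0, d=(M1−M0)/(6·3)=163/3888, b=Δ0−h0·(2M0+M1)/6=125/432
seg 1: a=4, c=M1/2=163/432, d=(M2−M1)/(6·1)=-115/144, b=Δ1−h1·(2M1+M2)/6=307/216
seg 2: a=5, c=M2/2=-109/54, d=(M3−M2)/(6·3)=1847/3888, b=Δ2−h2·(2M2+M3)/6=-95/432
seg 3: a=-1, c=M3/2=325/144, d=(M4−M3)/(6·1)=-325/432, b=Δ3−h3·(2M3+M4)/6=107/216
t_q=13/4 → seg 1, τ=1/4; S=4+307/216·τ+163/432·τ²+-115/144·τ³=40241/9216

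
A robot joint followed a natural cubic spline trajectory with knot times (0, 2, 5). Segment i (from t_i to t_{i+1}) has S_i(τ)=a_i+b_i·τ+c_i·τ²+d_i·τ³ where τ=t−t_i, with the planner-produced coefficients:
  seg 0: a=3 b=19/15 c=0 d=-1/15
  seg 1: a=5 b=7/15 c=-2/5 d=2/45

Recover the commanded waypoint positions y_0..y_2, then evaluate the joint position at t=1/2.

y_0=3 y_1=5 y_2=4
S(1/2) = 29/8

y_0 = S_0(0) = a_0 = 3
y_1 = S_1(0) = a_1 = 5
y_2 = S_1(3) = 4
t_q=1/2 is in segment 0 (τ=1/2); S_0(τ)=29/8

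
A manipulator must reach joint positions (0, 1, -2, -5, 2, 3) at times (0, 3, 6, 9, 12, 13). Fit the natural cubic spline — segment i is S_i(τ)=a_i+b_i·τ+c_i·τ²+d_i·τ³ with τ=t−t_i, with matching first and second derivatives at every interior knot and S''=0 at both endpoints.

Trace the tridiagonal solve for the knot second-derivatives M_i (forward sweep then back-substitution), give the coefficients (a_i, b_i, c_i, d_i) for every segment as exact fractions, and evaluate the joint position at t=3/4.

Δ: Δ0=1/3, Δ1=-1, Δ2=-1, Δ3=7/3, Δ4=1
row 1: diag=12, rhs=-8; c'=1/4, d'=-2/3
row 2: denom=12−3·1/4=45/4; d'=(0−3·-2/3)/(45/4)=8/45
row 3: denom=12−3·4/15=56/5; d'=(20−3·8/45)/(56/5)=73/42
row 4: denom=8−3·15/56=403/56; d'=(-8−3·73/42)/(403/56)=-740/403
back: M4=-740/403
back: M3=73/42−15/56·-740/403=2696/1209
back: M2=8/45−4/15·2696/1209=-168/403
back: M1=-2/3−1/4·-168/403=-680/1209
M: M0=0, M1=-680/1209, M2=-168/403, M3=2696/1209, M4=-740/403, M5=0
seg 0: a=0, c=M0/2=0, d=(M1−M0)/(6·3)=-340/10881, b=Δ0−h0·(2M0+M1)/6=743/1209
seg 1: a=1, c=M1/2=-340/1209, d=(M2−M1)/(6·3)=88/10881, b=Δ1−h1·(2M1+M2)/6=-277/1209
seg 2: a=-2, c=M2/2=-84/403, d=(M3−M2)/(6·3)=1600/10881, b=Δ2−h2·(2M2+M3)/6=-2053/1209
seg 3: a=-5, c=M3/2=1348/1209, d=(M4−M3)/(6·3)=-2458/10881, b=Δ3−h3·(2M3+M4)/6=95/93
seg 4: a=2, c=M4/2=-370/403, d=(M5−M4)/(6·1)=370/1209, b=Δ4−h4·(2M4+M5)/6=1949/1209
t_q=3/4 → seg 0, τ=3/4; S=0+743/1209·τ+0·τ²+-340/10881·τ³=2887/6448

  seg 0: a=0 b=743/1209 c=0 d=-340/10881
  seg 1: a=1 b=-277/1209 c=-340/1209 d=88/10881
  seg 2: a=-2 b=-2053/1209 c=-84/403 d=1600/10881
  seg 3: a=-5 b=95/93 c=1348/1209 d=-2458/10881
  seg 4: a=2 b=1949/1209 c=-370/403 d=370/1209
S(3/4) = 2887/6448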